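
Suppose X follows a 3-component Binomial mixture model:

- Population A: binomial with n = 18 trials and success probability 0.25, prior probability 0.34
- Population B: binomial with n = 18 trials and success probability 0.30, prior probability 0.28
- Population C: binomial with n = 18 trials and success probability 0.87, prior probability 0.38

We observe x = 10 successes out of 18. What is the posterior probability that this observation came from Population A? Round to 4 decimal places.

0.2396

By Bayes' theorem, P(k | x) = P(Z=k) f_k(x) / Σ_j P(Z=j) f_j(x).
Evaluate each component's likelihood at the observed value:
  p_A = 0.0041778
  p_B = 0.0148955
  p_C = 0.000886741
Prior × likelihood for each component:
  P(Z=A)·p_A = 0.34 × 0.0041778 = 0.00142045
  P(Z=B)·p_B = 0.28 × 0.0148955 = 0.00417073
  P(Z=C)·p_C = 0.38 × 0.000886741 = 0.000336962
Evidence: 0.00142045 + 0.00417073 + 0.000336962 = 0.00592815
P(Population A | x) ≈ 0.2396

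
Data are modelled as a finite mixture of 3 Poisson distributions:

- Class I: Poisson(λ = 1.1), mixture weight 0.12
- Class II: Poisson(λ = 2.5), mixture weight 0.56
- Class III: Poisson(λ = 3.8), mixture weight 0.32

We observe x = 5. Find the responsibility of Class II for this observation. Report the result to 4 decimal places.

P(component k | x) = P(Z=k)·f_k(x) / marginal(x), where marginal(x) = Σ_j P(Z=j)·f_j(x).
Component likelihoods at x = 5:
  L_I = e^(−1.1)·1.1^5/5! = 0.00446744
  L_II = e^(−2.5)·2.5^5/5! = 0.0668009
  L_III = e^(−3.8)·3.8^5/5! = 0.147713
Unnormalised posteriors:
  P(Z=I)·L_I = 0.12 × 0.00446744 = 0.000536092
  P(Z=II)·L_II = 0.56 × 0.0668009 = 0.0374085
  P(Z=III)·L_III = 0.32 × 0.147713 = 0.047268
Denominator: 0.000536092 + 0.0374085 + 0.047268 = 0.0852127
P(Class II | x) = 0.0374085 / 0.0852127 ≈ 0.4390

0.4390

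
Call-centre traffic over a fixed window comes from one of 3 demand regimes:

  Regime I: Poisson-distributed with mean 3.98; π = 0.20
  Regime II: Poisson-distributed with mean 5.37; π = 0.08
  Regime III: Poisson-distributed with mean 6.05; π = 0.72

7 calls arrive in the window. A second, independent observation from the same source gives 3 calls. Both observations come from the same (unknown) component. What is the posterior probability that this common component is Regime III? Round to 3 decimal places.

0.716

P(component k | x) = P(Z=k)·f_k(x) / marginal(x), where marginal(x) = Σ_j P(Z=j)·f_j(x).
Since both observations come from the same component, the likelihood for component k is f_k(x₁)·f_k(x₂).
  f_I = [e^(−3.98)·3.98^7/7! = 0.0586488] × [0.196339] = 0.011515
  f_II = [e^(−5.37)·5.37^7/7! = 0.118913] × [0.120119] = 0.0142836
  f_III = [e^(−6.05)·6.05^7/7! = 0.138796] × [0.0870228] = 0.0120784
Multiply by the mixture weights:
  P(Z=I)·f_I = 0.20 × 0.011515 = 0.002303
  P(Z=II)·f_II = 0.08 × 0.0142836 = 0.00114269
  P(Z=III)·f_III = 0.72 × 0.0120784 = 0.00869643
Marginal: 0.002303 + 0.00114269 + 0.00869643 = 0.0121421
So the posterior for Regime III is 0.00869643 / 0.0121421 ≈ 0.716.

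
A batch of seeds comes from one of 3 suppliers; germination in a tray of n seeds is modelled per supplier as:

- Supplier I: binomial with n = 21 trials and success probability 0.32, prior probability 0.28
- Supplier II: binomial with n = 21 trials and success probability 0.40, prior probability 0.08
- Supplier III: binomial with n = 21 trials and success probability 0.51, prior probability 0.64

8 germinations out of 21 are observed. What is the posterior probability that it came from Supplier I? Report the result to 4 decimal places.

0.3734

P(component k | x) = P(Z=k)·f_k(x) / marginal(x), where marginal(x) = Σ_j P(Z=j)·f_j(x).
Component likelihoods at x = 8 germinations out of 21:
  f_I = C(21,8)·0.32^8·0.68^13 = 203490·0.000109951·0.00664685 = 0.148716
  f_II = C(21,8)·0.40^8·0.60^13 = 203490·0.00065536·0.00130607 = 0.174176
  f_III = C(21,8)·0.51^8·0.49^13 = 203490·0.00457679·9.38748e-05 = 0.0874286
Unnormalised posteriors:
  P(Z=I)·f_I = 0.28 × 0.148716 = 0.0416406
  P(Z=II)·f_II = 0.08 × 0.174176 = 0.0139341
  P(Z=III)·f_III = 0.64 × 0.0874286 = 0.0559543
Denominator: 0.0416406 + 0.0139341 + 0.0559543 = 0.111529
So the posterior for Supplier I is 0.0416406 / 0.111529 ≈ 0.3734.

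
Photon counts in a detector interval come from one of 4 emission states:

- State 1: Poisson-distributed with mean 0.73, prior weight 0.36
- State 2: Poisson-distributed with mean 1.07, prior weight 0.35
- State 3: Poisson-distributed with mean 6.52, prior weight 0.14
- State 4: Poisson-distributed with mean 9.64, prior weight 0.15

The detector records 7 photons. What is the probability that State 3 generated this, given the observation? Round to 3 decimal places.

0.577

Posterior ∝ prior × likelihood, so P(k | x) ∝ w_k f_k(x); normalise over all components.
Poisson probabilities:
  L_1 = 1.05632e-05
  L_2 = 0.000109285
  L_3 = 0.146454
  L_4 = 0.0998872
Unnormalised posteriors:
  w_1·L_1 = 0.36 × 1.05632e-05 = 3.80274e-06
  w_2·L_2 = 0.35 × 0.000109285 = 3.82498e-05
  w_3·L_3 = 0.14 × 0.146454 = 0.0205036
  w_4·L_4 = 0.15 × 0.0998872 = 0.0149831
Normaliser: 3.80274e-06 + 3.82498e-05 + 0.0205036 + 0.0149831 = 0.0355288
So the posterior for State 3 is 0.0205036 / 0.0355288 ≈ 0.577.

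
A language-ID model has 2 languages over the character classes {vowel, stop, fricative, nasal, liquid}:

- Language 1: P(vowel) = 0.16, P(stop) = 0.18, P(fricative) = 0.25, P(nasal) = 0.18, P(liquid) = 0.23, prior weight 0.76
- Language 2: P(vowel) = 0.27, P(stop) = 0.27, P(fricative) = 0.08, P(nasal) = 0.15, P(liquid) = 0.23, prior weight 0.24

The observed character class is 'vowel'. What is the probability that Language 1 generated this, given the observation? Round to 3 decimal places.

0.652

The responsibility of component k is π_k f_k(x) divided by Σ_j π_j f_j(x).
Component likelihoods at x = 'vowel':
  f_1 = P(vowel | comp) = 0.16
  f_2 = P(vowel | comp) = 0.27
Prior × likelihood for each component:
  π_1·f_1 = 0.76 × 0.16 = 0.1216
  π_2·f_2 = 0.24 × 0.27 = 0.0648
Marginal: 0.1216 + 0.0648 = 0.1864
Responsibility of Language 1: 0.1216 / 0.1864 ≈ 0.652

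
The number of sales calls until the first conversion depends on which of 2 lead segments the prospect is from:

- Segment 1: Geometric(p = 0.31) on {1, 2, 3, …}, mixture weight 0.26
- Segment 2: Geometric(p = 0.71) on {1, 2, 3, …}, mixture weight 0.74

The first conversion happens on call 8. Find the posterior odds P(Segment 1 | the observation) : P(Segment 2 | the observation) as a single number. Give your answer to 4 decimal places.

66.2221

Since P(k|x) ∝ w_k f_k(x), the posterior odds are w_i f_i(x) / (w_j f_j(x)).
Evaluate each component's likelihood at the observed value:
  p_1 = 0.31·(1−0.31)^7 = 0.31·0.0744635 = 0.0230837
  p_2 = 0.71·(1−0.71)^7 = 0.71·0.000172499 = 0.000122474
Posterior odds = (w_1·p_1) / (w_2·p_2) = (0.26·0.0230837) / (0.74·0.000122474) = 0.00600176 / 9.06309e-05 ≈ 66.2221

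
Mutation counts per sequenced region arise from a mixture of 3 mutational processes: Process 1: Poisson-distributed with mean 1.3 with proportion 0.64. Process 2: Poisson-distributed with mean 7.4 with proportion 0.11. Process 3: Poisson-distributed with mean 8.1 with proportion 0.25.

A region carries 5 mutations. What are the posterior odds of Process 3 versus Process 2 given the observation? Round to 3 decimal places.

Only the two components matter; the odds are (π_i f_i(x)) / (π_j f_j(x)).
Evaluate each component's likelihood at the observed value:
  f_1 = 0.00843243
  f_2 = 0.113031
  f_3 = 0.088198
0.0220495 / 0.0124334 ≈ 1.773

1.773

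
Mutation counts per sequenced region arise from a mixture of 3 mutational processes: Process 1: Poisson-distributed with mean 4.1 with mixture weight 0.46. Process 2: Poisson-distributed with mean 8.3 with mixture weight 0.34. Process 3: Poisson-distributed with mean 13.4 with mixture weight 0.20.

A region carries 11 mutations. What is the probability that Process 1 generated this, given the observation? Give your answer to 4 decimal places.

By Bayes' theorem, P(k | x) = π_k f_k(x) / Σ_j π_j f_j(x).
Evaluate each component's likelihood at the observed value:
  f_1 = e^(−4.1)·4.1^11/11! = 0.00228486
  f_2 = e^(−8.3)·8.3^11/11! = 0.0801787
  f_3 = e^(−13.4)·13.4^11/11! = 0.0949404
Weight by the priors:
  π_1·f_1 = 0.46 × 0.00228486 = 0.00105103
  π_2·f_2 = 0.34 × 0.0801787 = 0.0272608
  π_3·f_3 = 0.20 × 0.0949404 = 0.0189881
Normaliser: 0.00105103 + 0.0272608 + 0.0189881 = 0.0472999
P(Process 1 | 11 mutations) ≈ 0.0222

0.0222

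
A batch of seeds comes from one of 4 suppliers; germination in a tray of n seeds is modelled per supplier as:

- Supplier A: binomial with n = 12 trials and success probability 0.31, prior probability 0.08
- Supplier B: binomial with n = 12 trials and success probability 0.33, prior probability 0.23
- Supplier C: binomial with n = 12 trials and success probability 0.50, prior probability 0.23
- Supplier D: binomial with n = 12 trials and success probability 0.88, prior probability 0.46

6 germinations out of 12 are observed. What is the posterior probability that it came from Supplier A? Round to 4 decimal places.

Apply Bayes' rule: the posterior for each component is proportional to its prior times its likelihood at x.
Binomial probabilities:
  f_A = C(12,6)·0.31^6·0.69^6 = 924·0.000887504·0.107918 = 0.0884987
  f_B = C(12,6)·0.33^6·0.67^6 = 924·0.00129147·0.0904584 = 0.107945
  f_C = C(12,6)·0.50^6·0.50^6 = 924·0.015625·0.015625 = 0.225586
  f_D = C(12,6)·0.88^6·0.12^6 = 924·0.464404·2.98598e-06 = 0.00128131
Weight by the priors:
  π_A·f_A = 0.08 × 0.0884987 = 0.00707989
  π_B·f_B = 0.23 × 0.107945 = 0.0248275
  π_C·f_C = 0.23 × 0.225586 = 0.0518848
  π_D·f_D = 0.46 × 0.00128131 = 0.000589404
Evidence: 0.00707989 + 0.0248275 + 0.0518848 + 0.000589404 = 0.0843815
P(Supplier A | x) = 0.00707989 / 0.0843815 ≈ 0.0839

0.0839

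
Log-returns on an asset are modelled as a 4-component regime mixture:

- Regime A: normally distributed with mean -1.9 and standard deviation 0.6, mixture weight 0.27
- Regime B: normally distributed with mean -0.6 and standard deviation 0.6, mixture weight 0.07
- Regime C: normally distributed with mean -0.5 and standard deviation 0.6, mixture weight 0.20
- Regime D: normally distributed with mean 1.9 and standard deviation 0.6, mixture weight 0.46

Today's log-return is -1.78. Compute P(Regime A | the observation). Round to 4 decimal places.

0.8962

Posterior ∝ prior × likelihood, so P(k | x) ∝ π_k f_k(x); normalise over all components.
Component likelihoods at x = -1.78:
  p_A = (1/(0.6·√(2π)))·exp(−(-1.78−-1.9)²/(2·0.6²)) = 0.664904·exp(-0.02000) = 0.651738
  p_B = (1/(0.6·√(2π)))·exp(−(-1.78−-0.6)²/(2·0.6²)) = 0.664904·exp(-1.93389) = 0.096135
  p_C = (1/(0.6·√(2π)))·exp(−(-1.78−-0.5)²/(2·0.6²)) = 0.664904·exp(-2.27556) = 0.0683121
  p_D = (1/(0.6·√(2π)))·exp(−(-1.78−1.9)²/(2·0.6²)) = 0.664904·exp(-18.80889) = 4.50985e-09
Unnormalised posteriors:
  π_A·p_A = 0.27 × 0.651738 = 0.175969
  π_B·p_B = 0.07 × 0.096135 = 0.00672945
  π_C·p_C = 0.20 × 0.0683121 = 0.0136624
  π_D·p_D = 0.46 × 4.50985e-09 = 2.07453e-09
Denominator: 0.175969 + 0.00672945 + 0.0136624 + 2.07453e-09 = 0.196361
P(Regime A | -1.78) = 0.175969 / 0.196361 ≈ 0.8962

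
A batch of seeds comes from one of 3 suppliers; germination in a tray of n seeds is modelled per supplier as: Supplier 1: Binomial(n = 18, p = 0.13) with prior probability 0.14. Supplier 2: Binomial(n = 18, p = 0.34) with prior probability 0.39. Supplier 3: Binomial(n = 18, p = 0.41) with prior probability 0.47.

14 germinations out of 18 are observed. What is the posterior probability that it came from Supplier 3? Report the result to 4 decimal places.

P(component k | x) = π_k·f_k(x) / marginal(x), where marginal(x) = Σ_j π_j·f_j(x).
Evaluate each component's likelihood at the observed value:
  p_1 = C(18,14)·0.13^14·0.87^4 = 3060·3.93738e-13·0.572898 = 6.90248e-10
  p_2 = C(18,14)·0.34^14·0.66^4 = 3060·2.7587e-07·0.189747 = 0.000160178
  p_3 = C(18,14)·0.41^14·0.59^4 = 3060·3.79292e-06·0.121174 = 0.00140638
Unnormalised posteriors:
  π_1·p_1 = 0.14 × 6.90248e-10 = 9.66348e-11
  π_2·p_2 = 0.39 × 0.000160178 = 6.24693e-05
  π_3·p_3 = 0.47 × 0.00140638 = 0.000661
Evidence: 9.66348e-11 + 6.24693e-05 + 0.000661 = 0.000723469
P(Supplier 3 | data) ≈ 0.9137

0.9137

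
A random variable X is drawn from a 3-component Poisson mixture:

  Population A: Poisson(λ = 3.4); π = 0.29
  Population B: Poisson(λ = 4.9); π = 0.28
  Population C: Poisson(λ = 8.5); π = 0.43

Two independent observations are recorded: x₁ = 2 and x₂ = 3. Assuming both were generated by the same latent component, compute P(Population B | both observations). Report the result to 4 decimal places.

Posterior ∝ prior × likelihood, so P(k | x) ∝ w_k f_k(x); normalise over all components.
Since both observations come from the same component, the likelihood for component k is f_k(x₁)·f_k(x₂).
  f_A = [0.192898] × [0.218617] = 0.0421707
  f_B = [0.0893962] × [0.146014] = 0.0130531
  f_C = [0.00735029] × [0.0208258] = 0.000153076
Unnormalised posteriors:
  w_A·f_A = 0.29 × 0.0421707 = 0.0122295
  w_B·f_B = 0.28 × 0.0130531 = 0.00365486
  w_C·f_C = 0.43 × 0.000153076 = 6.58227e-05
Denominator: 0.0122295 + 0.00365486 + 6.58227e-05 = 0.0159502
P(Population B | x₁, x₂) = 0.00365486 / 0.0159502 ≈ 0.2291

0.2291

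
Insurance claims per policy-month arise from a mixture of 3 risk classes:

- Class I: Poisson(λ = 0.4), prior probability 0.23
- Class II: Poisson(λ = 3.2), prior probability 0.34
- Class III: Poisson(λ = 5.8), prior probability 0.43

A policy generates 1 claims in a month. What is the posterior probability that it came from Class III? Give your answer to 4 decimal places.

0.0665

P(component k | x) = π_k·f_k(x) / marginal(x), where marginal(x) = Σ_j π_j·f_j(x).
Component likelihoods at x = 1 claims:
  L_I = 0.268128
  L_II = 0.130439
  L_III = 0.0175598
Unnormalised posteriors:
  π_I·L_I = 0.23 × 0.268128 = 0.0616694
  π_II·L_II = 0.34 × 0.130439 = 0.0443493
  π_III·L_III = 0.43 × 0.0175598 = 0.00755072
Denominator: 0.0616694 + 0.0443493 + 0.00755072 = 0.113569
P(Class III | x) ≈ 0.0665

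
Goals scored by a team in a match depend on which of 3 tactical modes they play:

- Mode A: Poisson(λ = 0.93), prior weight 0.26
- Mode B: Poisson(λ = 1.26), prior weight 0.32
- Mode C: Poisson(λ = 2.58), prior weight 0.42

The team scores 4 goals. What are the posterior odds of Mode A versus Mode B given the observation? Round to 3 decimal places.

Since P(k|x) ∝ π_k f_k(x), the posterior odds are π_i f_i(x) / (π_j f_j(x)).
Evaluate each component's likelihood at the observed value:
  f_A = e^(−0.93)·0.93^4/4! = 0.0122978
  f_B = e^(−1.26)·1.26^4/4! = 0.0297893
  f_C = e^(−2.58)·2.58^4/4! = 0.13989
Posterior odds = (π_A·f_A) / (π_B·f_B) = (0.26·0.0122978) / (0.32·0.0297893) = 0.00319742 / 0.00953257 ≈ 0.335

0.335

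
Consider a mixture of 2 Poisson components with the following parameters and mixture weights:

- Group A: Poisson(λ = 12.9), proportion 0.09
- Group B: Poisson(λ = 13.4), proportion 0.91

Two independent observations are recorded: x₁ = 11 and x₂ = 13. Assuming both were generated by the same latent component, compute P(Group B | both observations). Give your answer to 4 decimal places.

0.9026

Posterior ∝ prior × likelihood, so P(k | x) ∝ π_k f_k(x); normalise over all components.
Since both observations come from the same component, the likelihood for component k is f_k(x₁)·f_k(x₂).
  p_A = [0.103023] × [0.109897] = 0.0113219
  p_B = [0.0949404] × [0.109279] = 0.010375
Prior × likelihood for each component:
  π_A·p_A = 0.09 × 0.0113219 = 0.00101897
  π_B·p_B = 0.91 × 0.010375 = 0.00944123
Denominator: 0.00101897 + 0.00944123 = 0.0104602
P(Group B | x₁, x₂) ≈ 0.9026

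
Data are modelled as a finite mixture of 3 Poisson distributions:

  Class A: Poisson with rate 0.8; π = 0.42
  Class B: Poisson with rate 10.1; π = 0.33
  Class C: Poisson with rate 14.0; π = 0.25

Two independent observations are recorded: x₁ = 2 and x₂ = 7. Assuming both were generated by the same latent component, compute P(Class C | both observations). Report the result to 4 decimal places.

Apply Bayes' rule: the posterior for each component is proportional to its prior times its likelihood at x.
Since both observations come from the same component, the likelihood for component k is f_k(x₁)·f_k(x₂).
  p_A = [0.143785] × [1.86966e-05] = 2.6883e-06
  p_B = [0.00209526] × [0.0873866] = 0.000183098
  p_C = [8.14898e-05] × [0.0173917] = 1.41725e-06
Multiply by the mixture weights:
  w_A·p_A = 0.42 × 2.6883e-06 = 1.12909e-06
  w_B·p_B = 0.33 × 0.000183098 = 6.04223e-05
  w_C·p_C = 0.25 × 1.41725e-06 = 3.54312e-07
Evidence: 1.12909e-06 + 6.04223e-05 + 3.54312e-07 = 6.19057e-05
P(Class C | x₁, x₂) = 3.54312e-07 / 6.19057e-05 ≈ 0.0057

0.0057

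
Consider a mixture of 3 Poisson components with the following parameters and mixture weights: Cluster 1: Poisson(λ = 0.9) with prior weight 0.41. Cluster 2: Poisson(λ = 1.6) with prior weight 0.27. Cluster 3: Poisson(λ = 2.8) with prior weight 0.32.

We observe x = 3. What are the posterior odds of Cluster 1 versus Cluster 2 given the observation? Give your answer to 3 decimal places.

Only the two components matter; the odds are (P(Z=i) f_i(x)) / (P(Z=j) f_j(x)).
Evaluate each component's likelihood at the observed value:
  p_1 = e^(−0.9)·0.9^3/3! = 0.0493982
  p_2 = e^(−1.6)·1.6^3/3! = 0.137828
  p_3 = e^(−2.8)·2.8^3/3! = 0.222484
Posterior odds = (P(Z=1)·p_1) / (P(Z=2)·p_2) = (0.41·0.0493982) / (0.27·0.137828) = 0.0202533 / 0.0372136 ≈ 0.544

0.544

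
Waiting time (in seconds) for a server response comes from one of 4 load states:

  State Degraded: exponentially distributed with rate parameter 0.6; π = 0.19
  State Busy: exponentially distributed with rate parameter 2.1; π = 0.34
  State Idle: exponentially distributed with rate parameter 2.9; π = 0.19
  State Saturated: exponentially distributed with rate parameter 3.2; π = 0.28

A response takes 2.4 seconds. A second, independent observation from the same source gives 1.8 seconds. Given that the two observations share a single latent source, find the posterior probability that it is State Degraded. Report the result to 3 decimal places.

Apply Bayes' rule: the posterior for each component is proportional to its prior times its likelihood at x.
Since both observations come from the same component, the likelihood for component k is f_k(x₁)·f_k(x₂).
  f_Degraded = [0.142157] × [0.203757] = 0.0289655
  f_Busy = [0.0135949] × [0.0479277] = 0.00065157
  f_Idle = [0.00275238] × [0.0156813] = 4.31608e-05
  f_Saturated = [0.00147832] × [0.0100836] = 1.49067e-05
Prior × likelihood for each component:
  P(Z=Degraded)·f_Degraded = 0.19 × 0.0289655 = 0.00550344
  P(Z=Busy)·f_Busy = 0.34 × 0.00065157 = 0.000221534
  P(Z=Idle)·f_Idle = 0.19 × 4.31608e-05 = 8.20055e-06
  P(Z=Saturated)·f_Saturated = 0.28 × 1.49067e-05 = 4.17388e-06
Marginal: 0.00550344 + 0.000221534 + 8.20055e-06 + 4.17388e-06 = 0.00573735
P(State Degraded | x₁,x₂) ≈ 0.959

0.959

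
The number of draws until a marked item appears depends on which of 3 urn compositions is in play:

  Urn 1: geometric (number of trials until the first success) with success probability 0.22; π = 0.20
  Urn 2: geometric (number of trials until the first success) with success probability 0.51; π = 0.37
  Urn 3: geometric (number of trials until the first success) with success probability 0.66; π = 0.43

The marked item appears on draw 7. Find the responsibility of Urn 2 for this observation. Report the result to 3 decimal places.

P(component k | x) = w_k·f_k(x) / marginal(x), where marginal(x) = Σ_j w_j·f_j(x).
Geometric probabilities:
  f_1 = 0.0495439
  f_2 = 0.00705906
  f_3 = 0.00101957
Multiply by the mixture weights:
  w_1·f_1 = 0.20 × 0.0495439 = 0.00990878
  w_2·f_2 = 0.37 × 0.00705906 = 0.00261185
  w_3·f_3 = 0.43 × 0.00101957 = 0.000438415
Sum: 0.00990878 + 0.00261185 + 0.000438415 = 0.012959
P(Urn 2 | the observation) ≈ 0.202

0.202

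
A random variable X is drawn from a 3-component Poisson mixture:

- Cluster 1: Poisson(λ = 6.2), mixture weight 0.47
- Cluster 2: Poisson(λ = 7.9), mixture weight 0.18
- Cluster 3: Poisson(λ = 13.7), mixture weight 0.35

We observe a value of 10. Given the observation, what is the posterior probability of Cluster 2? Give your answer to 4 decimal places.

0.2692

The responsibility of component k is P(Z=k) f_k(x) divided by Σ_j P(Z=j) f_j(x).
Poisson probabilities:
  L_1 = 0.0469384
  L_2 = 0.0967345
  L_3 = 0.0720457
Multiply by the mixture weights:
  P(Z=1)·L_1 = 0.47 × 0.0469384 = 0.022061
  P(Z=2)·L_2 = 0.18 × 0.0967345 = 0.0174122
  P(Z=3)·L_3 = 0.35 × 0.0720457 = 0.025216
Marginal: 0.022061 + 0.0174122 + 0.025216 = 0.0646893
P(Cluster 2 | data) = 0.0174122 / 0.0646893 ≈ 0.2692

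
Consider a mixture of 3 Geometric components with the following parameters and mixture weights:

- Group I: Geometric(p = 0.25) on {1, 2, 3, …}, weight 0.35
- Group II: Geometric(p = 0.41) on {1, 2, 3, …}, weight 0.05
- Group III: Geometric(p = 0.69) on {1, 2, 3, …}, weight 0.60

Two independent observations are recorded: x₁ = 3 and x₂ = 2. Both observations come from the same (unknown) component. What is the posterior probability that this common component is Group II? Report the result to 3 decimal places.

The responsibility of component k is π_k f_k(x) divided by Σ_j π_j f_j(x).
Since both observations come from the same component, the likelihood for component k is f_k(x₁)·f_k(x₂).
  p_I = [0.25·(1−0.25)^2 = 0.25·0.5625 = 0.140625] × [0.1875] = 0.0263672
  p_II = [0.41·(1−0.41)^2 = 0.41·0.3481 = 0.142721] × [0.2419] = 0.0345242
  p_III = [0.69·(1−0.69)^2 = 0.69·0.0961 = 0.066309] × [0.2139] = 0.0141835
Weight by the priors:
  π_I·p_I = 0.35 × 0.0263672 = 0.00922852
  π_II·p_II = 0.05 × 0.0345242 = 0.00172621
  π_III·p_III = 0.60 × 0.0141835 = 0.0085101
Sum: 0.00922852 + 0.00172621 + 0.0085101 = 0.0194648
Responsibility of Group II: 0.00172621 / 0.0194648 ≈ 0.089

0.089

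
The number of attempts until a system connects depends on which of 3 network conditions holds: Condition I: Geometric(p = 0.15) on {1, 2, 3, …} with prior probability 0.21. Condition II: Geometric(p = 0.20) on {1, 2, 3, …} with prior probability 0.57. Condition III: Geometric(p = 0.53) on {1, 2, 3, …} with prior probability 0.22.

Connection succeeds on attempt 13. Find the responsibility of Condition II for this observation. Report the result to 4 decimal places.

Posterior ∝ prior × likelihood, so P(k | x) ∝ π_k f_k(x); normalise over all components.
Component likelihoods at x = 13:
  p_I = 0.15·(1−0.15)^12 = 0.15·0.142242 = 0.0213363
  p_II = 0.20·(1−0.20)^12 = 0.20·0.0687195 = 0.0137439
  p_III = 0.53·(1−0.53)^12 = 0.53·0.000116191 = 6.15815e-05
Unnormalised posteriors:
  π_I·p_I = 0.21 × 0.0213363 = 0.00448062
  π_II·p_II = 0.57 × 0.0137439 = 0.00783402
  π_III·p_III = 0.22 × 6.15815e-05 = 1.35479e-05
Normaliser: 0.00448062 + 0.00783402 + 1.35479e-05 = 0.0123282
Responsibility of Condition II: 0.00783402 / 0.0123282 ≈ 0.6355

0.6355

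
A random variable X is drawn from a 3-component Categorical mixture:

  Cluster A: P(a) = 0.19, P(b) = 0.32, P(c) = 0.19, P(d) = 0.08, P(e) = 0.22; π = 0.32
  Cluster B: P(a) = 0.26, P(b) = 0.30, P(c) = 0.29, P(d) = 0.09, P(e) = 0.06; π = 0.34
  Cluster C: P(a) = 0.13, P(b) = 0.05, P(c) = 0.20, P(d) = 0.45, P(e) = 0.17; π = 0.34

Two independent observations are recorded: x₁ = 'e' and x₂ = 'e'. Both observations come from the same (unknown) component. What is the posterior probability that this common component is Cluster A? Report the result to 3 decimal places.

By Bayes' theorem, P(k | x) = w_k f_k(x) / Σ_j w_j f_j(x).
Since both observations come from the same component, the likelihood for component k is f_k(x₁)·f_k(x₂).
  f_A = [P(e | comp) = 0.22] × [0.22] = 0.0484
  f_B = [P(e | comp) = 0.06] × [0.06] = 0.0036
  f_C = [P(e | comp) = 0.17] × [0.17] = 0.0289
Prior × likelihood for each component:
  w_A·f_A = 0.32 × 0.0484 = 0.015488
  w_B·f_B = 0.34 × 0.0036 = 0.001224
  w_C·f_C = 0.34 × 0.0289 = 0.009826
Marginal: 0.015488 + 0.001224 + 0.009826 = 0.026538
P(Cluster A | data) = 0.015488 / 0.026538 ≈ 0.584

0.584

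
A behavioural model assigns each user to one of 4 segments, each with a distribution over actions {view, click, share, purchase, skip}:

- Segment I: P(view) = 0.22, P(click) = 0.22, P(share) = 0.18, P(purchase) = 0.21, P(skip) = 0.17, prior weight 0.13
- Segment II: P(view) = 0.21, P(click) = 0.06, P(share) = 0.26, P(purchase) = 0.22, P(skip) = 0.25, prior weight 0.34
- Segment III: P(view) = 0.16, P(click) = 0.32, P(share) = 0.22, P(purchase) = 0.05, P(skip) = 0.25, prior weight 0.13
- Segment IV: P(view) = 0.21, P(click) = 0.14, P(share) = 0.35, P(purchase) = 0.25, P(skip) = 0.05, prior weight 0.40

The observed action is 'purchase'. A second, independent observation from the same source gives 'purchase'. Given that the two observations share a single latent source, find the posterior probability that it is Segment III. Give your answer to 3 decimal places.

Apply Bayes' rule: the posterior for each component is proportional to its prior times its likelihood at x.
Since both observations come from the same component, the likelihood for component k is f_k(x₁)·f_k(x₂).
  L_I = [0.21] × [0.21] = 0.0441
  L_II = [0.22] × [0.22] = 0.0484
  L_III = [0.05] × [0.05] = 0.0025
  L_IV = [0.25] × [0.25] = 0.0625
Prior × likelihood for each component:
  w_I·L_I = 0.13 × 0.0441 = 0.005733
  w_II·L_II = 0.34 × 0.0484 = 0.016456
  w_III·L_III = 0.13 × 0.0025 = 0.000325
  w_IV·L_IV = 0.40 × 0.0625 = 0.025
Sum: 0.005733 + 0.016456 + 0.000325 + 0.025 = 0.047514
Responsibility of Segment III: 0.000325 / 0.047514 ≈ 0.007

0.007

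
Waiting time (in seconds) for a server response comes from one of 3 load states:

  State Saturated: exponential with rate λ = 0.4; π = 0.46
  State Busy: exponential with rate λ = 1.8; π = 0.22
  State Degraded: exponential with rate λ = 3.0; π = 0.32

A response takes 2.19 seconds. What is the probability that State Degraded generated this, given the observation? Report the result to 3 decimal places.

By Bayes' theorem, P(k | x) = w_k f_k(x) / Σ_j w_j f_j(x).
Component likelihoods at x = 2.19 seconds:
  f_Saturated = 0.166578
  f_Busy = 0.0349368
  f_Degraded = 0.00420539
Prior × likelihood for each component:
  w_Saturated·f_Saturated = 0.46 × 0.166578 = 0.0766259
  w_Busy·f_Busy = 0.22 × 0.0349368 = 0.00768611
  w_Degraded·f_Degraded = 0.32 × 0.00420539 = 0.00134573
Marginal: 0.0766259 + 0.00768611 + 0.00134573 = 0.0856578
Responsibility of State Degraded: 0.00134573 / 0.0856578 ≈ 0.016

0.016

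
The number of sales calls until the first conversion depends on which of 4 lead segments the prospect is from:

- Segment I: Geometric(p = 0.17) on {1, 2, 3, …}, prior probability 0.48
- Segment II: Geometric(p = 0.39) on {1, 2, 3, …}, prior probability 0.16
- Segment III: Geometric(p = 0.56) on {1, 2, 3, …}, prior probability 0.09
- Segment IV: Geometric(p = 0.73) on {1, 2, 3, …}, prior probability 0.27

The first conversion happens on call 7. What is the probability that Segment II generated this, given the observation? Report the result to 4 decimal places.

P(component k | x) = π_k·f_k(x) / marginal(x), where marginal(x) = Σ_j π_j·f_j(x).
Evaluate each component's likelihood at the observed value:
  p_I = 0.17·(1−0.17)^6 = 0.17·0.32694 = 0.0555799
  p_II = 0.39·(1−0.39)^6 = 0.39·0.0515204 = 0.0200929
  p_III = 0.56·(1−0.56)^6 = 0.56·0.00725631 = 0.00406354
  p_IV = 0.73·(1−0.73)^6 = 0.73·0.00038742 = 0.000282817
Multiply by the mixture weights:
  π_I·p_I = 0.48 × 0.0555799 = 0.0266783
  π_II·p_II = 0.16 × 0.0200929 = 0.00321487
  π_III·p_III = 0.09 × 0.00406354 = 0.000365718
  π_IV·p_IV = 0.27 × 0.000282817 = 7.63606e-05
Marginal: 0.0266783 + 0.00321487 + 0.000365718 + 7.63606e-05 = 0.0303353
So the posterior for Segment II is 0.00321487 / 0.0303353 ≈ 0.1060.

0.1060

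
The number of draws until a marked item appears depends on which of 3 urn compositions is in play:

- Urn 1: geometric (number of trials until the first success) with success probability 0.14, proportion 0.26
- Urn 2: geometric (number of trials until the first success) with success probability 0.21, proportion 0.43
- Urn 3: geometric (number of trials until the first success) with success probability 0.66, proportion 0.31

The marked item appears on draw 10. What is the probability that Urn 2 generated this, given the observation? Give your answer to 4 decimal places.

0.5357

By Bayes' theorem, P(k | x) = w_k f_k(x) / Σ_j w_j f_j(x).
Geometric probabilities:
  p_1 = 0.0360258
  p_2 = 0.0251688
  p_3 = 4.00732e-05
Prior × likelihood for each component:
  w_1·p_1 = 0.26 × 0.0360258 = 0.00936672
  w_2·p_2 = 0.43 × 0.0251688 = 0.0108226
  w_3·p_3 = 0.31 × 4.00732e-05 = 1.24227e-05
Denominator: 0.00936672 + 0.0108226 + 1.24227e-05 = 0.0202017
Responsibility of Urn 2: 0.0108226 / 0.0202017 ≈ 0.5357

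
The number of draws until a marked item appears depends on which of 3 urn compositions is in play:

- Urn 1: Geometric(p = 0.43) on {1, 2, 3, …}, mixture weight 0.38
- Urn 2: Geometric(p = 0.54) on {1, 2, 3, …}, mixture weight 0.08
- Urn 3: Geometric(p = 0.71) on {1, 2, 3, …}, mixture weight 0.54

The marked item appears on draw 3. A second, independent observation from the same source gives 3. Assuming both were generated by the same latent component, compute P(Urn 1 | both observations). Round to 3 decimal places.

0.714

By Bayes' theorem, P(k | x) = π_k f_k(x) / Σ_j π_j f_j(x).
Since both observations come from the same component, the likelihood for component k is f_k(x₁)·f_k(x₂).
  p_1 = [0.139707] × [0.139707] = 0.019518
  p_2 = [0.114264] × [0.114264] = 0.0130563
  p_3 = [0.059711] × [0.059711] = 0.0035654
Weight by the priors:
  π_1·p_1 = 0.38 × 0.019518 = 0.00741686
  π_2·p_2 = 0.08 × 0.0130563 = 0.0010445
  π_3·p_3 = 0.54 × 0.0035654 = 0.00192532
Denominator: 0.00741686 + 0.0010445 + 0.00192532 = 0.0103867
Responsibility of Urn 1: 0.00741686 / 0.0103867 ≈ 0.714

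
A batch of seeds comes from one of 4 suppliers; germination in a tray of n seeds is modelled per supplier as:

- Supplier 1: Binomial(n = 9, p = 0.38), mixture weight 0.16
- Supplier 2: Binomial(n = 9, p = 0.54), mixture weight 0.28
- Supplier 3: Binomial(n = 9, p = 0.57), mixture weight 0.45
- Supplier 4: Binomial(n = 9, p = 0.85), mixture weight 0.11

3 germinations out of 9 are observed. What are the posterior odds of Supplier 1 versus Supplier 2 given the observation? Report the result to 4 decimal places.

Only the two components matter; the odds are (w_i f_i(x)) / (w_j f_j(x)).
Binomial probabilities:
  p_1 = C(9,3)·0.38^3·0.62^6 = 84·0.054872·0.0568002 = 0.261806
  p_2 = C(9,3)·0.54^3·0.46^6 = 84·0.157464·0.0094743 = 0.125316
  p_3 = C(9,3)·0.57^3·0.43^6 = 84·0.185193·0.00632136 = 0.0983365
  p_4 = C(9,3)·0.85^3·0.15^6 = 84·0.614125·1.13906e-05 = 0.000587602
Posterior odds = (w_1·p_1) / (w_2·p_2) = (0.16·0.261806) / (0.28·0.125316) = 0.041889 / 0.0350886 ≈ 1.1938

1.1938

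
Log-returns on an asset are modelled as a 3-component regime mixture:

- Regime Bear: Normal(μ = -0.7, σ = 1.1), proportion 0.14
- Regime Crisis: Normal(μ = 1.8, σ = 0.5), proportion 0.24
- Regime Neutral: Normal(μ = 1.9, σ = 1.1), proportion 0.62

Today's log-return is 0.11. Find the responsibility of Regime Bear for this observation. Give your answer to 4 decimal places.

0.3904

By Bayes' theorem, P(k | x) = π_k f_k(x) / Σ_j π_j f_j(x).
Normal densities:
  f_Bear = (1/(1.1·√(2π)))·exp(−(0.11−-0.7)²/(2·1.1²)) = 0.362675·exp(-0.27112) = 0.27655
  f_Crisis = (1/(0.5·√(2π)))·exp(−(0.11−1.8)²/(2·0.5²)) = 0.797885·exp(-5.71220) = 0.00263732
  f_Neutral = (1/(1.1·√(2π)))·exp(−(0.11−1.9)²/(2·1.1²)) = 0.362675·exp(-1.32401) = 0.0964957
Weight by the priors:
  π_Bear·f_Bear = 0.14 × 0.27655 = 0.038717
  π_Crisis·f_Crisis = 0.24 × 0.00263732 = 0.000632957
  π_Neutral·f_Neutral = 0.62 × 0.0964957 = 0.0598273
Normaliser: 0.038717 + 0.000632957 + 0.0598273 = 0.0991773
P(Regime Bear | x) ≈ 0.3904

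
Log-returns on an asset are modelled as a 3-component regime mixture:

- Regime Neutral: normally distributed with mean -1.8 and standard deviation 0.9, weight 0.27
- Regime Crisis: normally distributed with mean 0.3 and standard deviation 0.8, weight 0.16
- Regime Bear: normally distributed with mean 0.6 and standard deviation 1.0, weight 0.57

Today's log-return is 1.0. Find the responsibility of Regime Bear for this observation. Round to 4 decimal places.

0.7913

P(component k | x) = w_k·f_k(x) / marginal(x), where marginal(x) = Σ_j w_j·f_j(x).
Evaluate each component's likelihood at the observed value:
  p_Neutral = (1/(0.9·√(2π)))·exp(−(1.0−-1.8)²/(2·0.9²)) = 0.443269·exp(-4.83951) = 0.00350668
  p_Crisis = (1/(0.8·√(2π)))·exp(−(1.0−0.3)²/(2·0.8²)) = 0.498678·exp(-0.38281) = 0.340069
  p_Bear = (1/(1.0·√(2π)))·exp(−(1.0−0.6)²/(2·1.0²)) = 0.398942·exp(-0.08000) = 0.36827
Weight by the priors:
  w_Neutral·p_Neutral = 0.27 × 0.00350668 = 0.000946805
  w_Crisis·p_Crisis = 0.16 × 0.340069 = 0.054411
  w_Bear·p_Bear = 0.57 × 0.36827 = 0.209914
Sum: 0.000946805 + 0.054411 + 0.209914 = 0.265272
P(Regime Bear | 1.0) = 0.209914 / 0.265272 ≈ 0.7913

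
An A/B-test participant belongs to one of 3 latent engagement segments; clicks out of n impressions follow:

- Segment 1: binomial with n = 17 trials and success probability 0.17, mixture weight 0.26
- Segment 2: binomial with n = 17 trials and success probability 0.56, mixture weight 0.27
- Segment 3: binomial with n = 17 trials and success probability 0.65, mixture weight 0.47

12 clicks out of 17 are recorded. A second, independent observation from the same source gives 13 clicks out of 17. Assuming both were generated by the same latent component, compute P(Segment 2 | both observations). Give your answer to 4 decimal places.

0.0979

P(component k | x) = π_k·f_k(x) / marginal(x), where marginal(x) = Σ_j π_j·f_j(x).
Since both observations come from the same component, the likelihood for component k is f_k(x₁)·f_k(x₂).
  p_1 = [C(17,12)·0.17^12·0.83^5 = 6188·5.82622e-10·0.393904 = 1.42013e-06] × [1.11873e-07] = 1.58874e-13
  p_2 = [C(17,12)·0.56^12·0.44^5 = 6188·0.000951166·0.0164916 = 0.0970666] × [0.0475151] = 0.00461214
  p_3 = [C(17,12)·0.65^12·0.35^5 = 6188·0.00568801·0.00525219 = 0.184863] × [0.132045] = 0.0244103
Weight by the priors:
  π_1·p_1 = 0.26 × 1.58874e-13 = 4.13073e-14
  π_2·p_2 = 0.27 × 0.00461214 = 0.00124528
  π_3·p_3 = 0.47 × 0.0244103 = 0.0114729
Evidence: 4.13073e-14 + 0.00124528 + 0.0114729 = 0.0127181
So the posterior for Segment 2 is 0.00124528 / 0.0127181 ≈ 0.0979.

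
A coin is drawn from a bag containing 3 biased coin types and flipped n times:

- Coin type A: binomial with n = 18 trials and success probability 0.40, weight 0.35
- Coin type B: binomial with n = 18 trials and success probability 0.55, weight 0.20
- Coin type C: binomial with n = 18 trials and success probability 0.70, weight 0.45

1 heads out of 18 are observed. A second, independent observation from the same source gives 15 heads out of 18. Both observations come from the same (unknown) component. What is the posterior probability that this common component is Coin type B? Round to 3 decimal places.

Apply Bayes' rule: the posterior for each component is proportional to its prior times its likelihood at x.
Since both observations come from the same component, the likelihood for component k is f_k(x₁)·f_k(x₂).
  L_A = [C(18,1)·0.40^1·0.60^17 = 18·0.4·0.000169267 = 0.00121872] × [0.000189253] = 2.30647e-07
  L_B = [C(18,1)·0.55^1·0.45^17 = 18·0.55·1.27237e-06 = 1.25964e-05] × [0.00947912] = 1.19403e-07
  L_C = [C(18,1)·0.70^1·0.30^17 = 18·0.7·1.2914e-09 = 1.62717e-08] × [0.104598] = 1.70199e-09
Weight by the priors:
  P(Z=A)·L_A = 0.35 × 2.30647e-07 = 8.07264e-08
  P(Z=B)·L_B = 0.20 × 1.19403e-07 = 2.38806e-08
  P(Z=C)·L_C = 0.45 × 1.70199e-09 = 7.65894e-10
Evidence: 8.07264e-08 + 2.38806e-08 + 7.65894e-10 = 1.05373e-07
So the posterior for Coin type B is 2.38806e-08 / 1.05373e-07 ≈ 0.227.

0.227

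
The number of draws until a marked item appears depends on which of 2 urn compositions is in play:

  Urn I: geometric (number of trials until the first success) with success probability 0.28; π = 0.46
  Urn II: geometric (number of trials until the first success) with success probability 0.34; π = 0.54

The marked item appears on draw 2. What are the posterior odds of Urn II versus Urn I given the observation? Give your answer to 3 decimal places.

1.307

Since P(k|x) ∝ π_k f_k(x), the posterior odds are π_i f_i(x) / (π_j f_j(x)).
Component likelihoods at x = 2:
  f_I = 0.28·(1−0.28)^1 = 0.28·0.72 = 0.2016
  f_II = 0.34·(1−0.34)^1 = 0.34·0.66 = 0.2244
Odds = (0.54/0.46) × (0.2244/0.2016) = 1.17391 × 1.1131 ≈ 1.307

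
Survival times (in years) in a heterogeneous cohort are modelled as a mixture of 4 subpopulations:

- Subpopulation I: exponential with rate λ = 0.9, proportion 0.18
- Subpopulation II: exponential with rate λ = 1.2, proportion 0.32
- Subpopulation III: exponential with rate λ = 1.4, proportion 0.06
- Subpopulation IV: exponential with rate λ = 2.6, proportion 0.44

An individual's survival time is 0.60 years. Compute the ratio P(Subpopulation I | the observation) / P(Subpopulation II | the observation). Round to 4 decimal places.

0.5051

The posterior odds equal the prior odds times the likelihood ratio: (π_i/π_j)·(f_i(x)/f_j(x)).
Component likelihoods at x = 0.60 years:
  p_I = 0.524473
  p_II = 0.584103
  p_III = 0.604395
  p_IV = 0.546354
0.0944052 / 0.186913 ≈ 0.5051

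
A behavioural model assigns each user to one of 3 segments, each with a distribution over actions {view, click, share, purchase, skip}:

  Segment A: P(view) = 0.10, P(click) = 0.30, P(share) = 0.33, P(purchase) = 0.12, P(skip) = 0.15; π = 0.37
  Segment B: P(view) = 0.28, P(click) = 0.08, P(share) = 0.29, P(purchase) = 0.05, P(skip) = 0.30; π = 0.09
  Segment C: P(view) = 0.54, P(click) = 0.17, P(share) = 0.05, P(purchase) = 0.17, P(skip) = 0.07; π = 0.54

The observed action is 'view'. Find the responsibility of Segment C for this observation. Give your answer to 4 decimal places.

0.8242

Apply Bayes' rule: the posterior for each component is proportional to its prior times its likelihood at x.
Categorical probabilities:
  L_A = P(view | comp) = 0.10
  L_B = P(view | comp) = 0.28
  L_C = P(view | comp) = 0.54
Weight by the priors:
  w_A·L_A = 0.37 × 0.1 = 0.037
  w_B·L_B = 0.09 × 0.28 = 0.0252
  w_C·L_C = 0.54 × 0.54 = 0.2916
Marginal: 0.037 + 0.0252 + 0.2916 = 0.3538
P(Segment C | the observation) = 0.2916 / 0.3538 ≈ 0.8242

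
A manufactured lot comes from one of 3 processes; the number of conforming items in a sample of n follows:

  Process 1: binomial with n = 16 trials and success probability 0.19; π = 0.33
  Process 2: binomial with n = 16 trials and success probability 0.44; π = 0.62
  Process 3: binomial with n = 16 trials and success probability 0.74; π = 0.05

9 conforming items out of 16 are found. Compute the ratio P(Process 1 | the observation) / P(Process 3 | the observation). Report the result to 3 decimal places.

0.091

Only the two components matter; the odds are (π_i f_i(x)) / (π_j f_j(x)).
Component likelihoods at x = 9 conforming items out of 16:
  p_1 = C(16,9)·0.19^9·0.81^7 = 11440·3.22688e-07·0.228768 = 0.000844508
  p_2 = C(16,9)·0.44^9·0.56^7 = 11440·0.000618122·0.0172709 = 0.122128
  p_3 = C(16,9)·0.74^9·0.26^7 = 11440·0.0665404·8.03181e-05 = 0.0611399
0.000278688 / 0.003057 ≈ 0.091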